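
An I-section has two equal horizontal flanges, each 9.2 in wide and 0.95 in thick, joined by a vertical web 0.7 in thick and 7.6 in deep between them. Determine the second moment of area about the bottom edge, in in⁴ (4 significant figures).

Decompose the section into non-overlapping parts with the origin at the bottom-left of its bounding rectangle.
Bottom flange: 9.2 × 0.95, A = 8.74 in², y = 0.475 in, Ī = 0.657321 in⁴.
Web: 0.7 × 7.6, A = 5.32 in², y = 4.75 in, Ī = 25.6069 in⁴.
Top flange: 9.2 × 0.95, A = 8.74 in², y = 9.025 in, Ī = 0.657321 in⁴.
Transfer each piece to a horizontal axis along the bottom face using Ī + A·d² with d = y − 0:
  bottom flange: d = 0.475 in → contributes +2.62928 in⁴
  web: d = 4.75 in → contributes +145.639 in⁴
  top flange: d = 9.025 in → contributes +712.536 in⁴
Total I = 860.805 in⁴.

I_base ≈ 860.8 in⁴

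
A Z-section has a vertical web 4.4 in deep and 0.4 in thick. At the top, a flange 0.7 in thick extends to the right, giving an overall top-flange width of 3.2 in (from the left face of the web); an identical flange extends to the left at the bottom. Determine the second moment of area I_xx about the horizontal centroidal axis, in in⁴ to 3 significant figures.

Split into non-overlapping primitives; take the origin at the lower-left of the bounding box.
Web: 0.4 × 4.4, A = 1.76 in², y = 2.2 in, Ī = 2.8395 in⁴.
Top flange (beyond web): 2.8 × 0.7, A = 1.96 in², y = 4.05 in, Ī = 0.080033 in⁴.
Bottom flange (beyond web): 2.8 × 0.7, A = 1.96 in², y = 0.35 in, Ī = 0.080033 in⁴.
Centroid: ȳ = ΣA·y / ΣA = 2.2 in.
Transfer each piece to the horizontal centroidal axis using Ī + A·d² with d = y − 2.2:
  web: d = 0 in → contributes +2.8395 in⁴
  top flange (beyond web): d = 1.85 in → contributes +6.7881 in⁴
  bottom flange (beyond web): d = -1.85 in → contributes +6.7881 in⁴
Total I = 16.416 in⁴.

I_xx ≈ 16.4 in⁴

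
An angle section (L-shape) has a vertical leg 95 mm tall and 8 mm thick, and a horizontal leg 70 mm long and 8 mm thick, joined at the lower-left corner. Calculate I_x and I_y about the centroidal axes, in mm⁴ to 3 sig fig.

Treat the section as a set of non-overlapping primitives; coordinates are from the bounding-box lower-left.
Vertical leg: 8 × 95, A = 760 mm², y = 47.5 mm, Ī = 571 583 mm⁴.
Horizontal leg (remainder): 62 × 8, A = 496 mm², y = 4 mm, Ī = 2645.3 mm⁴.
Centroid: ȳ = ΣA·y / ΣA = 30.322 mm.
Transfer each piece to the centroidal x-axis using Ī + A·d² with d = y − 30.322:
  vertical leg: d = 17.178 mm → contributes +795 856 mm⁴
  horizontal leg (remainder): d = -26.322 mm → contributes +346 289 mm⁴
Total I = 1 142 145 mm⁴.
For the y-axis: x̄ = 17.822 mm.
Repeating about the centroidal y-axis gives I_y = 530 595 mm⁴.

I_x ≈ 1.14 × 10⁶ mm⁴, I_y ≈ 5.31 × 10⁵ mm⁴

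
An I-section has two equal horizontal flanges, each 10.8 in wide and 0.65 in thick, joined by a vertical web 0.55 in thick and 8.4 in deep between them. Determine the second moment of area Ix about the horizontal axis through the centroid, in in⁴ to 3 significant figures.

Ix ≈ 315 in⁴

Break the section into simple shapes (no overlaps), measuring from the bottom-left corner of the bounding box.
Bottom flange: 10.8 × 0.65, A = 7.02 in², y = 0.325 in, Ī = 0.24716 in⁴.
Web: 0.55 × 8.4, A = 4.62 in², y = 4.85 in, Ī = 27.166 in⁴.
Top flange: 10.8 × 0.65, A = 7.02 in², y = 9.375 in, Ī = 0.24716 in⁴.
By symmetry the centroid is at mid-height, ȳ = 4.85 in.
Transfer each piece to the horizontal axis through the centroid using Ī + A·d² with d = y − 4.85:
  bottom flange: d = -4.525 in → contributes +143.99 in⁴
  web: d = 0 in → contributes +27.166 in⁴
  top flange: d = 4.525 in → contributes +143.99 in⁴
Total I = 315.14 in⁴.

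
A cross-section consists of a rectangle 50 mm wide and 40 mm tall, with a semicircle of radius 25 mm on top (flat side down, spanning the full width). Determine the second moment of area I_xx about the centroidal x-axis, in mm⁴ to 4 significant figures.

Split into non-overlapping primitives; take the origin at the lower-left of the bounding box.
Rectangular body: 50 × 40, A = 2 000 mm², y = 20 mm, Ī = 266 667 mm⁴.
Semicircular cap: semicircle r = 25, A = 981.748 mm², y = 50.6103 mm, Ī = 42873.8 mm⁴.
Centroid: ȳ = ΣA·y / ΣA = 30.0785 mm.
Transfer each piece to the centroidal x-axis using Ī + A·d² with d = y − 30.0785:
  rectangular body: d = -10.0785 mm → contributes +469 820 mm⁴
  semicircular cap: d = 20.5318 mm → contributes +456 734 mm⁴
Total I = 926 554 mm⁴.

I_xx ≈ 9.266 × 10⁵ mm⁴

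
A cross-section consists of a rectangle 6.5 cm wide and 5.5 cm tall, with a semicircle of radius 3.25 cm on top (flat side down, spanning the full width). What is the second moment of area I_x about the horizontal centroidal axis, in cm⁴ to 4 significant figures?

I_x ≈ 295.6 cm⁴

Treat the section as a set of non-overlapping primitives; coordinates are from the bounding-box lower-left.
Rectangular body: 6.5 × 5.5, A = 35.75 cm², y = 2.75 cm, Ī = 90.1198 cm⁴.
Semicircular cap: semicircle r = 3.25, A = 16.5915 cm², y = 6.87934 cm, Ī = 12.2452 cm⁴.
Centroid: ȳ = ΣA·y / ΣA = 4.05894 cm.
Transfer each piece to the horizontal centroidal axis using Ī + A·d² with d = y − 4.05894:
  rectangular body: d = -1.30894 cm → contributes +151.371 cm⁴
  semicircular cap: d = 2.8204 cm → contributes +144.225 cm⁴
Total I = 295.597 cm⁴.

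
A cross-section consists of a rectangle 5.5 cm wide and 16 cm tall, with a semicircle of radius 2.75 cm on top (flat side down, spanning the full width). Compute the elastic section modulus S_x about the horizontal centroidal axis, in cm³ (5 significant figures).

Decompose the section into non-overlapping parts with the origin at the bottom-left of its bounding rectangle.
Rectangular body: 5.5 × 16, A = 88 cm², y = 8 cm, Ī = 1877.333 cm⁴.
Semicircular cap: semicircle r = 2.75, A = 11.87915 cm², y = 17.16714 cm, Ī = 6.277155 cm⁴.
Centroid: ȳ = ΣA·y / ΣA = 9.090295 cm.
Transfer each piece to the horizontal centroidal axis using Ī + A·d² with d = y − 9.090295:
  rectangular body: d = -1.090295 cm → contributes +1981.943 cm⁴
  semicircular cap: d = 8.076841 cm → contributes +781.2176 cm⁴
Total I = 2763.16 cm⁴.
Extreme fibre distance c = 9.659705 cm; S = I/c = 286.0502 cm³.

S_x ≈ 286.05 cm³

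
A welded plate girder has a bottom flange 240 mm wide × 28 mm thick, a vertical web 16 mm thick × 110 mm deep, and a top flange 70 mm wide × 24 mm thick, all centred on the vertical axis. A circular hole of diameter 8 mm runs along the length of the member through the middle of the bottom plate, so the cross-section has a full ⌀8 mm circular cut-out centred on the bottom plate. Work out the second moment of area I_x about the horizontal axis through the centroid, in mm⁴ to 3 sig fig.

Split into non-overlapping primitives; take the origin at the lower-left of the bounding box.
Bottom plate: 240 × 28, A = 6 720 mm², y = 14 mm, Ī = 439 040 mm⁴.
Web plate: 16 × 110, A = 1 760 mm², y = 83 mm, Ī = 1 774 667 mm⁴.
Top plate: 70 × 24, A = 1 680 mm², y = 150 mm, Ī = 80 640 mm⁴.
Hole (subtracted): ⌀8, A = 50.265 mm², y = 14 mm, Ī = 201.06 mm⁴.
Centroid: ȳ = ΣA·y / ΣA = 48.612 mm.
Transfer each piece to the horizontal axis through the centroid using Ī + A·d² with d = y − 48.612:
  bottom plate: d = -34.612 mm → contributes +8 489 622 mm⁴
  web plate: d = 34.388 mm → contributes +3 855 905 mm⁴
  top plate: d = 101.39 mm → contributes +17 350 182 mm⁴
  hole: d = -34.612 mm → contributes −60 419 mm⁴
Total I = 29 635 290 mm⁴.

I_x ≈ 2.96 × 10⁷ mm⁴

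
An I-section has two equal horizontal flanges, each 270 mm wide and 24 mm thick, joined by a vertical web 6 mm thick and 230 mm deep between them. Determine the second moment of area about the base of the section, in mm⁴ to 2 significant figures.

I_base ≈ 4.9 × 10⁸ mm⁴

Treat the section as a set of non-overlapping primitives; coordinates are from the bounding-box lower-left.
Bottom flange: 270 × 24, A = 6 480 mm², y = 12 mm, Ī = 311 040 mm⁴.
Web: 6 × 230, A = 1 380 mm², y = 139 mm, Ī = 6 083 500 mm⁴.
Top flange: 270 × 24, A = 6 480 mm², y = 266 mm, Ī = 311 040 mm⁴.
Transfer each piece to a horizontal axis along the bottom face using Ī + A·d² with d = y − 0:
  bottom flange: d = 12 mm → contributes +1 244 160 mm⁴
  web: d = 139 mm → contributes +32 746 480 mm⁴
  top flange: d = 266 mm → contributes +458 809 920 mm⁴
Total I = 492 800 560 mm⁴.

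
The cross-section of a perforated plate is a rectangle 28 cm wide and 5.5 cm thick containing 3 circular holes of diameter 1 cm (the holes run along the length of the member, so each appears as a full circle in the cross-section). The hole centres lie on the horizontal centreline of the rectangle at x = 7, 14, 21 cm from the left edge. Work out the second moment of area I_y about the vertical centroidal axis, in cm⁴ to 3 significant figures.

I_y ≈ 9980 cm⁴

Decompose the section into non-overlapping parts with the origin at the bottom-left of its bounding rectangle.
Plate: 28 × 5.5, A = 154 cm², x = 14 cm, Ī = 10 061 cm⁴.
Hole 1 (subtracted): ⌀1, A = 0.7854 cm², x = 7 cm, Ī = 0.049087 cm⁴.
Hole 2 (subtracted): ⌀1, A = 0.7854 cm², x = 14 cm, Ī = 0.049087 cm⁴.
Hole 3 (subtracted): ⌀1, A = 0.7854 cm², x = 21 cm, Ī = 0.049087 cm⁴.
By symmetry the centroid is at mid-width, x̄ = 14 cm.
Transfer each piece to the vertical centroidal axis using Ī + A·d² with d = x − 14:
  plate: d = 0 cm → contributes +10 061 cm⁴
  hole 1: d = -7 cm → contributes −38.534 cm⁴
  hole 2: d = 0 cm → contributes −0.049087 cm⁴
  hole 3: d = 7 cm → contributes −38.534 cm⁴
Total I = 9984.2 cm⁴.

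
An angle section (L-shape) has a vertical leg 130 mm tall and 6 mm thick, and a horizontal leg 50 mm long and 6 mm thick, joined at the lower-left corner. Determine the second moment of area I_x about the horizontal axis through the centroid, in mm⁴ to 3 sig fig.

Treat the section as a set of non-overlapping primitives; coordinates are from the bounding-box lower-left.
Vertical leg: 6 × 130, A = 780 mm², y = 65 mm, Ī = 1 098 500 mm⁴.
Horizontal leg (remainder): 44 × 6, A = 264 mm², y = 3 mm, Ī = 792 mm⁴.
Centroid: ȳ = ΣA·y / ΣA = 49.322 mm.
Transfer each piece to the horizontal axis through the centroid using Ī + A·d² with d = y − 49.322:
  vertical leg: d = 15.678 mm → contributes +1 290 228 mm⁴
  horizontal leg (remainder): d = -46.322 mm → contributes +567 260 mm⁴
Total I = 1 857 488 mm⁴.

I_x ≈ 1.86 × 10⁶ mm⁴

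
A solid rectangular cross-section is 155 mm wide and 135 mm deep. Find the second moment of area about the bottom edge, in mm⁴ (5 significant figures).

I_base ≈ 1.2712 × 10⁸ mm⁴

The section: 155 × 135, A = 20 925 mm², y = 67.5 mm, Ī = 31 779 844 mm⁴.
Transfer it to the bottom edge using Ī + A·d² with d = y − 0:
  the section: d = 67.5 mm → contributes +127 119 375 mm⁴
Total I = 127 119 375 mm⁴.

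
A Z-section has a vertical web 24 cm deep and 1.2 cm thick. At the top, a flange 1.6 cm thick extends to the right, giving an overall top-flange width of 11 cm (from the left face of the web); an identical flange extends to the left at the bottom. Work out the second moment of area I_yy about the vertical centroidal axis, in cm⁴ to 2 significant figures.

I_yy ≈ 1200 cm⁴

Decompose the section into non-overlapping parts with the origin at the bottom-left of its bounding rectangle.
Web: 1.2 × 24, A = 28.8 cm², x = 10.4 cm, Ī = 3.456 cm⁴.
Top flange (beyond web): 9.8 × 1.6, A = 15.68 cm², x = 15.9 cm, Ī = 125.5 cm⁴.
Bottom flange (beyond web): 9.8 × 1.6, A = 15.68 cm², x = 4.9 cm, Ī = 125.5 cm⁴.
Centroid: x̄ = ΣA·x / ΣA = 10.4 cm.
Transfer each piece to the vertical centroidal axis using Ī + A·d² with d = x − 10.4:
  web: d = 0 cm → contributes +3.456 cm⁴
  top flange (beyond web): d = 5.5 cm → contributes +599.8 cm⁴
  bottom flange (beyond web): d = -5.5 cm → contributes +599.8 cm⁴
Total I = 1 203 cm⁴.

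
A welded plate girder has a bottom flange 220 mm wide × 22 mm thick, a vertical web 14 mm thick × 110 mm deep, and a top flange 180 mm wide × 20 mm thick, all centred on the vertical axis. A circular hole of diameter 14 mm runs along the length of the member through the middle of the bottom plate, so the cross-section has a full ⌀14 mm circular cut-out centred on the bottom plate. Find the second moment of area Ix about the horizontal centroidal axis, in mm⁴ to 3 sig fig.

Decompose the section into non-overlapping parts with the origin at the bottom-left of its bounding rectangle.
Bottom plate: 220 × 22, A = 4 840 mm², y = 11 mm, Ī = 195 213 mm⁴.
Web plate: 14 × 110, A = 1 540 mm², y = 77 mm, Ī = 1 552 833 mm⁴.
Top plate: 180 × 20, A = 3 600 mm², y = 142 mm, Ī = 120 000 mm⁴.
Hole (subtracted): ⌀14, A = 153.94 mm², y = 11 mm, Ī = 1885.7 mm⁴.
Centroid: ȳ = ΣA·y / ΣA = 69.339 mm.
Transfer each piece to the horizontal centroidal axis using Ī + A·d² with d = y − 69.339:
  bottom plate: d = -58.339 mm → contributes +16 667 707 mm⁴
  web plate: d = 7.6613 mm → contributes +1 643 224 mm⁴
  top plate: d = 72.661 mm → contributes +19 126 775 mm⁴
  hole: d = -58.339 mm → contributes −525 800 mm⁴
Total I = 36 911 906 mm⁴.

Ix ≈ 3.69 × 10⁷ mm⁴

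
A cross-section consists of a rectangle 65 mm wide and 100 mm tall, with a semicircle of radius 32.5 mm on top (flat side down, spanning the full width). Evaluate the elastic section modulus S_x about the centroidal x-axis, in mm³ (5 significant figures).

Treat the section as a set of non-overlapping primitives; coordinates are from the bounding-box lower-left.
Rectangular body: 65 × 100, A = 6 500 mm², y = 50 mm, Ī = 5 416 667 mm⁴.
Semicircular cap: semicircle r = 32.5, A = 1659.154 mm², y = 113.7934 mm, Ī = 122451.9 mm⁴.
Centroid: ȳ = ΣA·y / ΣA = 62.97231 mm.
Transfer each piece to the centroidal x-axis using Ī + A·d² with d = y − 62.97231:
  rectangular body: d = -12.97231 mm → contributes +6 510 493 mm⁴
  semicircular cap: d = 50.82112 mm → contributes +4 407 690 mm⁴
Total I = 10 918 183 mm⁴.
Extreme fibre distance c = 69.52769 mm; S = I/c = 157033.6 mm³.

S_x ≈ 1.5703 × 10⁵ mm³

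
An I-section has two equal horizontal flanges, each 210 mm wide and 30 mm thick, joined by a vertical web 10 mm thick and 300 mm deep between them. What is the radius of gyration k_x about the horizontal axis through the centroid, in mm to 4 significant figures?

k_x ≈ 153.3 mm

Break the section into simple shapes (no overlaps), measuring from the bottom-left corner of the bounding box.
Bottom flange: 210 × 30, A = 6 300 mm², y = 15 mm, Ī = 472 500 mm⁴.
Web: 10 × 300, A = 3 000 mm², y = 180 mm, Ī = 22 500 000 mm⁴.
Top flange: 210 × 30, A = 6 300 mm², y = 345 mm, Ī = 472 500 mm⁴.
By symmetry the centroid is at mid-height, ȳ = 180 mm.
Transfer each piece to the horizontal axis through the centroid using Ī + A·d² with d = y − 180:
  bottom flange: d = -165 mm → contributes +171 990 000 mm⁴
  web: d = 0 mm → contributes +22 500 000 mm⁴
  top flange: d = 165 mm → contributes +171 990 000 mm⁴
Total I = 366 480 000 mm⁴.
Radius of gyration: k = √(I/A) = √(366 480 000 / 15 600) = 153.272 mm.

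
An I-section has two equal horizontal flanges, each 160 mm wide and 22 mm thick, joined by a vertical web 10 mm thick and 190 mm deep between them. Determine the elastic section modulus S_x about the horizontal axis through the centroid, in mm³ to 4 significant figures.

S_x ≈ 7.274 × 10⁵ mm³

Split into non-overlapping primitives; take the origin at the lower-left of the bounding box.
Bottom flange: 160 × 22, A = 3 520 mm², y = 11 mm, Ī = 141 973 mm⁴.
Web: 10 × 190, A = 1 900 mm², y = 117 mm, Ī = 5 715 833 mm⁴.
Top flange: 160 × 22, A = 3 520 mm², y = 223 mm, Ī = 141 973 mm⁴.
By symmetry the centroid is at mid-height, ȳ = 117 mm.
Transfer each piece to the horizontal axis through the centroid using Ī + A·d² with d = y − 117:
  bottom flange: d = -106 mm → contributes +39 692 693 mm⁴
  web: d = 0 mm → contributes +5 715 833 mm⁴
  top flange: d = 106 mm → contributes +39 692 693 mm⁴
Total I = 85 101 220 mm⁴.
Extreme fibre distance c = 117 mm; S = I/c = 727 361 mm³.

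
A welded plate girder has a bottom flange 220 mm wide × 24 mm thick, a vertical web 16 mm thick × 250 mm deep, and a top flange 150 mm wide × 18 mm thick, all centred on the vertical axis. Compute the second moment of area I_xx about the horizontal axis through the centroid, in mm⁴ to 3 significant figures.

Treat the section as a set of non-overlapping primitives; coordinates are from the bounding-box lower-left.
Bottom plate: 220 × 24, A = 5 280 mm², y = 12 mm, Ī = 253 440 mm⁴.
Web plate: 16 × 250, A = 4 000 mm², y = 149 mm, Ī = 20 833 333 mm⁴.
Top plate: 150 × 18, A = 2 700 mm², y = 283 mm, Ī = 72 900 mm⁴.
Centroid: ȳ = ΣA·y / ΣA = 118.82 mm.
Transfer each piece to the horizontal axis through the centroid using Ī + A·d² with d = y − 118.82:
  bottom plate: d = -106.82 mm → contributes +60 500 607 mm⁴
  web plate: d = 30.18 mm → contributes +24 476 735 mm⁴
  top plate: d = 164.18 mm → contributes +72 851 862 mm⁴
Total I = 157 829 204 mm⁴.

I_xx ≈ 1.58 × 10⁸ mm⁴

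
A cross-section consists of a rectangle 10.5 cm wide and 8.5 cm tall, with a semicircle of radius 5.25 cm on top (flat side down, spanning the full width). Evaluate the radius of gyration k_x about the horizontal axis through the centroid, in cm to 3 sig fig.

Decompose the section into non-overlapping parts with the origin at the bottom-left of its bounding rectangle.
Rectangular body: 10.5 × 8.5, A = 89.25 cm², y = 4.25 cm, Ī = 537.36 cm⁴.
Semicircular cap: semicircle r = 5.25, A = 43.295 cm², y = 10.728 cm, Ī = 83.381 cm⁴.
Centroid: ȳ = ΣA·y / ΣA = 6.3661 cm.
Transfer each piece to the horizontal axis through the centroid using Ī + A·d² with d = y − 6.3661:
  rectangular body: d = -2.1161 cm → contributes +936.99 cm⁴
  semicircular cap: d = 4.3621 cm → contributes +907.2 cm⁴
Total I = 1844.2 cm⁴.
Radius of gyration: k = √(I/A) = √(1844.2 / 132.55) = 3.7301 cm.

k_x ≈ 3.73 cm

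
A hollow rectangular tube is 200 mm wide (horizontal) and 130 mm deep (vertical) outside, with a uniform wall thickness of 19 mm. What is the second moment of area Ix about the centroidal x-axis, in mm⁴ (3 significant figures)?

Split into non-overlapping primitives; take the origin at the lower-left of the bounding box.
Outer rectangle: 200 × 130, A = 26 000 mm², y = 65 mm, Ī = 36 616 667 mm⁴.
Inner void (subtracted): 162 × 92, A = 14 904 mm², y = 65 mm, Ī = 10 512 288 mm⁴.
By symmetry the centroid is at mid-height, ȳ = 65 mm.
All pieces are centred on the centroidal x-axis, so I = ΣĪ (holes subtracted) = 26 104 379 mm⁴.

Ix ≈ 2.61 × 10⁷ mm⁴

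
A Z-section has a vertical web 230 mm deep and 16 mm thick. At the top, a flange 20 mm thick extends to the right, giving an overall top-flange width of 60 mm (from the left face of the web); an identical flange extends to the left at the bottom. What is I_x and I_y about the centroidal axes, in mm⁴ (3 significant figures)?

Split into non-overlapping primitives; take the origin at the lower-left of the bounding box.
Web: 16 × 230, A = 3 680 mm², y = 115 mm, Ī = 16 222 667 mm⁴.
Top flange (beyond web): 44 × 20, A = 880 mm², y = 220 mm, Ī = 29 333 mm⁴.
Bottom flange (beyond web): 44 × 20, A = 880 mm², y = 10 mm, Ī = 29 333 mm⁴.
Centroid: ȳ = ΣA·y / ΣA = 115 mm.
Transfer each piece to the centroidal x-axis using Ī + A·d² with d = y − 115:
  web: d = 0 mm → contributes +16 222 667 mm⁴
  top flange (beyond web): d = 105 mm → contributes +9 731 333 mm⁴
  bottom flange (beyond web): d = -105 mm → contributes +9 731 333 mm⁴
Total I = 35 685 333 mm⁴.
For the y-axis: x̄ = 52 mm.
Repeating about the centroidal y-axis gives I_y = 1 946 453 mm⁴.

I_x ≈ 3.57 × 10⁷ mm⁴, I_y ≈ 1.95 × 10⁶ mm⁴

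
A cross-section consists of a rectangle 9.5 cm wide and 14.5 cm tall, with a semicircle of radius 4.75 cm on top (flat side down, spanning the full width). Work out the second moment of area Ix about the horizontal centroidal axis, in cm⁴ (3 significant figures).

Ix ≈ 4890 cm⁴

Decompose the section into non-overlapping parts with the origin at the bottom-left of its bounding rectangle.
Rectangular body: 9.5 × 14.5, A = 137.75 cm², y = 7.25 cm, Ī = 2413.5 cm⁴.
Semicircular cap: semicircle r = 4.75, A = 35.441 cm², y = 16.516 cm, Ī = 55.874 cm⁴.
Centroid: ȳ = ΣA·y / ΣA = 9.1461 cm.
Transfer each piece to the horizontal centroidal axis using Ī + A·d² with d = y − 9.1461:
  rectangular body: d = -1.8961 cm → contributes +2908.8 cm⁴
  semicircular cap: d = 7.3698 cm → contributes +1980.8 cm⁴
Total I = 4889.6 cm⁴.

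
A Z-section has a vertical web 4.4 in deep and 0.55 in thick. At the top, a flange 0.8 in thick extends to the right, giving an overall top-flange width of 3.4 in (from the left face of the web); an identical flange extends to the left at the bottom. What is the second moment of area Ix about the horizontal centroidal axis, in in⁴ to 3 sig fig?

Ix ≈ 18.9 in⁴

Treat the section as a set of non-overlapping primitives; coordinates are from the bounding-box lower-left.
Web: 0.55 × 4.4, A = 2.42 in², y = 2.2 in, Ī = 3.9043 in⁴.
Top flange (beyond web): 2.85 × 0.8, A = 2.28 in², y = 4 in, Ī = 0.1216 in⁴.
Bottom flange (beyond web): 2.85 × 0.8, A = 2.28 in², y = 0.4 in, Ī = 0.1216 in⁴.
Centroid: ȳ = ΣA·y / ΣA = 2.2 in.
Transfer each piece to the horizontal centroidal axis using Ī + A·d² with d = y − 2.2:
  web: d = 0 in → contributes +3.9043 in⁴
  top flange (beyond web): d = 1.8 in → contributes +7.5088 in⁴
  bottom flange (beyond web): d = -1.8 in → contributes +7.5088 in⁴
Total I = 18.922 in⁴.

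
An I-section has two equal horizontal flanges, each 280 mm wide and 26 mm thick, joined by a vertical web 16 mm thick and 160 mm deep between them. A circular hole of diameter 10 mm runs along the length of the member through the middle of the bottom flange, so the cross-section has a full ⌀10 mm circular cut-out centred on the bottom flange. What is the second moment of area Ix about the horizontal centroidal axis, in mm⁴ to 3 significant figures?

Split into non-overlapping primitives; take the origin at the lower-left of the bounding box.
Bottom flange: 280 × 26, A = 7 280 mm², y = 13 mm, Ī = 410 107 mm⁴.
Web: 16 × 160, A = 2 560 mm², y = 106 mm, Ī = 5 461 333 mm⁴.
Top flange: 280 × 26, A = 7 280 mm², y = 199 mm, Ī = 410 107 mm⁴.
Hole (subtracted): ⌀10, A = 78.54 mm², y = 13 mm, Ī = 490.87 mm⁴.
Centroid: ȳ = ΣA·y / ΣA = 106.43 mm.
Transfer each piece to the horizontal centroidal axis using Ī + A·d² with d = y − 106.43:
  bottom flange: d = -93.429 mm → contributes +63 956 541 mm⁴
  web: d = -0.42861 mm → contributes +5 461 804 mm⁴
  top flange: d = 92.571 mm → contributes +62 795 787 mm⁴
  hole: d = -93.429 mm → contributes −686 058 mm⁴
Total I = 131 528 074 mm⁴.

Ix ≈ 1.32 × 10⁸ mm⁴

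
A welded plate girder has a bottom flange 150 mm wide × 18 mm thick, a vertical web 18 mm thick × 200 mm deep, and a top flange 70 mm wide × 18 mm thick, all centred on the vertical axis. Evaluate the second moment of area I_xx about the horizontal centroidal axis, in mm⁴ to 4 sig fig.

I_xx ≈ 5.590 × 10⁷ mm⁴

Break the section into simple shapes (no overlaps), measuring from the bottom-left corner of the bounding box.
Bottom plate: 150 × 18, A = 2 700 mm², y = 9 mm, Ī = 72 900 mm⁴.
Web plate: 18 × 200, A = 3 600 mm², y = 118 mm, Ī = 12 000 000 mm⁴.
Top plate: 70 × 18, A = 1 260 mm², y = 227 mm, Ī = 34 020 mm⁴.
Centroid: ȳ = ΣA·y / ΣA = 97.2381 mm.
Transfer each piece to the horizontal centroidal axis using Ī + A·d² with d = y − 97.2381:
  bottom plate: d = -88.2381 mm → contributes +21 094 996 mm⁴
  web plate: d = 20.7619 mm → contributes +13 551 804 mm⁴
  top plate: d = 129.762 mm → contributes +21 250 091 mm⁴
Total I = 55 896 891 mm⁴.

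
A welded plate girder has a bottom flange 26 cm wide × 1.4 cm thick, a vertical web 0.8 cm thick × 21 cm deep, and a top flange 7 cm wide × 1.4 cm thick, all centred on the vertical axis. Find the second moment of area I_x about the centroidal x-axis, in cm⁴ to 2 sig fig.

Split into non-overlapping primitives; take the origin at the lower-left of the bounding box.
Bottom plate: 26 × 1.4, A = 36.4 cm², y = 0.7 cm, Ī = 5.945 cm⁴.
Web plate: 0.8 × 21, A = 16.8 cm², y = 11.9 cm, Ī = 617.4 cm⁴.
Top plate: 7 × 1.4, A = 9.8 cm², y = 23.1 cm, Ī = 1.601 cm⁴.
Centroid: ȳ = ΣA·y / ΣA = 7.171 cm.
Transfer each piece to the centroidal x-axis using Ī + A·d² with d = y − 7.171:
  bottom plate: d = -6.471 cm → contributes +1 530 cm⁴
  web plate: d = 4.729 cm → contributes +993.1 cm⁴
  top plate: d = 15.93 cm → contributes +2 488 cm⁴
Total I = 5 011 cm⁴.

I_x ≈ 5000 cm⁴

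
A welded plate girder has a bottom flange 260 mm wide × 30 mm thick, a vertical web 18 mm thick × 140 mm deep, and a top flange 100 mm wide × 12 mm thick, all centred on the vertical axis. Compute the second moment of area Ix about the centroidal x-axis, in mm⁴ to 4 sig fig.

Ix ≈ 3.962 × 10⁷ mm⁴

Decompose the section into non-overlapping parts with the origin at the bottom-left of its bounding rectangle.
Bottom plate: 260 × 30, A = 7 800 mm², y = 15 mm, Ī = 585 000 mm⁴.
Web plate: 18 × 140, A = 2 520 mm², y = 100 mm, Ī = 4 116 000 mm⁴.
Top plate: 100 × 12, A = 1 200 mm², y = 176 mm, Ī = 14 400 mm⁴.
Centroid: ȳ = ΣA·y / ΣA = 50.3646 mm.
Transfer each piece to the centroidal x-axis using Ī + A·d² with d = y − 50.3646:
  bottom plate: d = -35.3646 mm → contributes +10 340 099 mm⁴
  web plate: d = 49.6354 mm → contributes +10 324 460 mm⁴
  top plate: d = 125.635 mm → contributes +18 955 510 mm⁴
Total I = 39 620 069 mm⁴.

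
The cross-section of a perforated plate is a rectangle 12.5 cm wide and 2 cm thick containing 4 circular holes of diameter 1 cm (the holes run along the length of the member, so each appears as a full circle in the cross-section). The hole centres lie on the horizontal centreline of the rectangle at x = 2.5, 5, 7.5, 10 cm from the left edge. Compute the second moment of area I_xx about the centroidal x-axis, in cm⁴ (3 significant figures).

I_xx ≈ 8.14 cm⁴

Break the section into simple shapes (no overlaps), measuring from the bottom-left corner of the bounding box.
Plate: 12.5 × 2, A = 25 cm², y = 1 cm, Ī = 8.3333 cm⁴.
Hole 1 (subtracted): ⌀1, A = 0.7854 cm², y = 1 cm, Ī = 0.049087 cm⁴.
Hole 2 (subtracted): ⌀1, A = 0.7854 cm², y = 1 cm, Ī = 0.049087 cm⁴.
Hole 3 (subtracted): ⌀1, A = 0.7854 cm², y = 1 cm, Ī = 0.049087 cm⁴.
Hole 4 (subtracted): ⌀1, A = 0.7854 cm², y = 1 cm, Ī = 0.049087 cm⁴.
By symmetry the centroid is at mid-height, ȳ = 1 cm.
All pieces are centred on the centroidal x-axis, so I = ΣĪ (holes subtracted) = 8.137 cm⁴.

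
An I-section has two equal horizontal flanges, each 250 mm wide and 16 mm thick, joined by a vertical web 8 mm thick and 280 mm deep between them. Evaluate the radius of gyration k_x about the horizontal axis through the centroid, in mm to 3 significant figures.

Treat the section as a set of non-overlapping primitives; coordinates are from the bounding-box lower-left.
Bottom flange: 250 × 16, A = 4 000 mm², y = 8 mm, Ī = 85 333 mm⁴.
Web: 8 × 280, A = 2 240 mm², y = 156 mm, Ī = 14 634 667 mm⁴.
Top flange: 250 × 16, A = 4 000 mm², y = 304 mm, Ī = 85 333 mm⁴.
By symmetry the centroid is at mid-height, ȳ = 156 mm.
Transfer each piece to the horizontal axis through the centroid using Ī + A·d² with d = y − 156:
  bottom flange: d = -148 mm → contributes +87 701 333 mm⁴
  web: d = 0 mm → contributes +14 634 667 mm⁴
  top flange: d = 148 mm → contributes +87 701 333 mm⁴
Total I = 190 037 333 mm⁴.
Radius of gyration: k = √(I/A) = √(190 037 333 / 10 240) = 136.23 mm.

k_x ≈ 136 mm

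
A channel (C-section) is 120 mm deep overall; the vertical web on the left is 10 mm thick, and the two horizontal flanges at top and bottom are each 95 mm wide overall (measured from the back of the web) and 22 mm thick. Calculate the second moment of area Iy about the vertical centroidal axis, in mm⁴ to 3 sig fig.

Iy ≈ 4.31 × 10⁶ mm⁴

Decompose the section into non-overlapping parts with the origin at the bottom-left of its bounding rectangle.
Web: 10 × 120, A = 1 200 mm², x = 5 mm, Ī = 10 000 mm⁴.
Top flange (beyond web): 85 × 22, A = 1 870 mm², x = 52.5 mm, Ī = 1 125 896 mm⁴.
Bottom flange (beyond web): 85 × 22, A = 1 870 mm², x = 52.5 mm, Ī = 1 125 896 mm⁴.
Centroid: x̄ = ΣA·x / ΣA = 40.962 mm.
Transfer each piece to the vertical centroidal axis using Ī + A·d² with d = x − 40.962:
  web: d = -35.962 mm → contributes +1 561 879 mm⁴
  top flange (beyond web): d = 11.538 mm → contributes +1 374 860 mm⁴
  bottom flange (beyond web): d = 11.538 mm → contributes +1 374 860 mm⁴
Total I = 4 311 599 mm⁴.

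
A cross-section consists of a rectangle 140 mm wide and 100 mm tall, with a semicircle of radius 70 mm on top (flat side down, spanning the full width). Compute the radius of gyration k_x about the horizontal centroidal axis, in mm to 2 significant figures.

Treat the section as a set of non-overlapping primitives; coordinates are from the bounding-box lower-left.
Rectangular body: 140 × 100, A = 14 000 mm², y = 50 mm, Ī = 11 666 667 mm⁴.
Semicircular cap: semicircle r = 70, A = 7 697 mm², y = 129.7 mm, Ī = 2 635 265 mm⁴.
Centroid: ȳ = ΣA·y / ΣA = 78.28 mm.
Transfer each piece to the horizontal centroidal axis using Ī + A·d² with d = y − 78.28:
  rectangular body: d = -28.28 mm → contributes +22 860 488 mm⁴
  semicircular cap: d = 51.43 mm → contributes +22 995 859 mm⁴
Total I = 45 856 347 mm⁴.
Radius of gyration: k = √(I/A) = √(45 856 347 / 21 697) = 45.97 mm.

k_x ≈ 46 mm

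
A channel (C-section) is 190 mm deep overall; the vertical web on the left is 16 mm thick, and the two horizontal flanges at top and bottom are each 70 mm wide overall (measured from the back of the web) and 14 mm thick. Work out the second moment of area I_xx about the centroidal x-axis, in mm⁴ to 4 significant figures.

I_xx ≈ 2.088 × 10⁷ mm⁴

Break the section into simple shapes (no overlaps), measuring from the bottom-left corner of the bounding box.
Web: 16 × 190, A = 3 040 mm², y = 95 mm, Ī = 9 145 333 mm⁴.
Top flange (beyond web): 54 × 14, A = 756 mm², y = 183 mm, Ī = 12 348 mm⁴.
Bottom flange (beyond web): 54 × 14, A = 756 mm², y = 7 mm, Ī = 12 348 mm⁴.
By symmetry the centroid is at mid-height, ȳ = 95 mm.
Transfer each piece to the centroidal x-axis using Ī + A·d² with d = y − 95:
  web: d = 0 mm → contributes +9 145 333 mm⁴
  top flange (beyond web): d = 88 mm → contributes +5 866 812 mm⁴
  bottom flange (beyond web): d = -88 mm → contributes +5 866 812 mm⁴
Total I = 20 878 957 mm⁴.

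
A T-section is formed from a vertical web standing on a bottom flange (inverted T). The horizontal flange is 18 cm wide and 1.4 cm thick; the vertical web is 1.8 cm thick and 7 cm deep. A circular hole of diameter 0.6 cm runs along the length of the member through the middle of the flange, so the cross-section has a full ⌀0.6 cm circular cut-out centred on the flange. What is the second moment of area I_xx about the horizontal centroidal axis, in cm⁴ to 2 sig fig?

Break the section into simple shapes (no overlaps), measuring from the bottom-left corner of the bounding box.
Flange: 18 × 1.4, A = 25.2 cm², y = 0.7 cm, Ī = 4.116 cm⁴.
Web: 1.8 × 7, A = 12.6 cm², y = 4.9 cm, Ī = 51.45 cm⁴.
Hole (subtracted): ⌀0.6, A = 0.2827 cm², y = 0.7 cm, Ī = 0.006362 cm⁴.
Centroid: ȳ = ΣA·y / ΣA = 2.111 cm.
Transfer each piece to the horizontal centroidal axis using Ī + A·d² with d = y − 2.111:
  flange: d = -1.411 cm → contributes +54.26 cm⁴
  web: d = 2.789 cm → contributes +149.5 cm⁴
  hole: d = -1.411 cm → contributes −0.5689 cm⁴
Total I = 203.2 cm⁴.

I_xx ≈ 200 cm⁴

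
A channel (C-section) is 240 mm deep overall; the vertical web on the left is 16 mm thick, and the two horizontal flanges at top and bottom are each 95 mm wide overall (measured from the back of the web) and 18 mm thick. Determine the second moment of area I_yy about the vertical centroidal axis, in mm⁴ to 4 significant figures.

Decompose the section into non-overlapping parts with the origin at the bottom-left of its bounding rectangle.
Web: 16 × 240, A = 3 840 mm², x = 8 mm, Ī = 81 920 mm⁴.
Top flange (beyond web): 79 × 18, A = 1 422 mm², x = 55.5 mm, Ī = 739 559 mm⁴.
Bottom flange (beyond web): 79 × 18, A = 1 422 mm², x = 55.5 mm, Ī = 739 559 mm⁴.
Centroid: x̄ = ΣA·x / ΣA = 28.211 mm.
Transfer each piece to the vertical centroidal axis using Ī + A·d² with d = x − 28.211:
  web: d = -20.211 mm → contributes +1 650 493 mm⁴
  top flange (beyond web): d = 27.289 mm → contributes +1 798 511 mm⁴
  bottom flange (beyond web): d = 27.289 mm → contributes +1 798 511 mm⁴
Total I = 5 247 515 mm⁴.

I_yy ≈ 5.248 × 10⁶ mm⁴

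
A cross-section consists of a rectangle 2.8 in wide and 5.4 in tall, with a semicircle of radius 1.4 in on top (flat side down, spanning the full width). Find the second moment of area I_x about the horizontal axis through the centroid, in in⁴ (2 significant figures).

Treat the section as a set of non-overlapping primitives; coordinates are from the bounding-box lower-left.
Rectangular body: 2.8 × 5.4, A = 15.12 in², y = 2.7 in, Ī = 36.74 in⁴.
Semicircular cap: semicircle r = 1.4, A = 3.079 in², y = 5.994 in, Ī = 0.4216 in⁴.
Centroid: ȳ = ΣA·y / ΣA = 3.257 in.
Transfer each piece to the horizontal axis through the centroid using Ī + A·d² with d = y − 3.257:
  rectangular body: d = -0.5573 in → contributes +41.44 in⁴
  semicircular cap: d = 2.737 in → contributes +23.48 in⁴
Total I = 64.92 in⁴.

I_x ≈ 65 in⁴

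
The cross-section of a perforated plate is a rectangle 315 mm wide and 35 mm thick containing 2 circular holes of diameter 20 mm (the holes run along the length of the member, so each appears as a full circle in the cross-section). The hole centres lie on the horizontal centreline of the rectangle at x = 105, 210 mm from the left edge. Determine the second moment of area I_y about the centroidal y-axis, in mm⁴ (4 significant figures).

Split into non-overlapping primitives; take the origin at the lower-left of the bounding box.
Plate: 315 × 35, A = 11 025 mm², x = 157.5 mm, Ī = 91 162 969 mm⁴.
Hole 1 (subtracted): ⌀20, A = 314.159 mm², x = 105 mm, Ī = 7853.98 mm⁴.
Hole 2 (subtracted): ⌀20, A = 314.159 mm², x = 210 mm, Ī = 7853.98 mm⁴.
By symmetry the centroid is at mid-width, x̄ = 157.5 mm.
Transfer each piece to the centroidal y-axis using Ī + A·d² with d = x − 157.5:
  plate: d = 0 mm → contributes +91 162 969 mm⁴
  hole 1: d = -52.5 mm → contributes −873 755 mm⁴
  hole 2: d = 52.5 mm → contributes −873 755 mm⁴
Total I = 89 415 458 mm⁴.

I_y ≈ 8.942 × 10⁷ mm⁴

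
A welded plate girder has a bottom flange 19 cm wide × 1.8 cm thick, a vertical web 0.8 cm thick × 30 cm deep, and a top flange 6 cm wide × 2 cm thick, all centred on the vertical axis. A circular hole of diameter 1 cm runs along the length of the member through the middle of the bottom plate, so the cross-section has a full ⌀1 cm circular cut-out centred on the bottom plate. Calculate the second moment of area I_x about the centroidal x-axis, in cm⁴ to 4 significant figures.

I_x ≈ 1.167 × 10⁴ cm⁴

Split into non-overlapping primitives; take the origin at the lower-left of the bounding box.
Bottom plate: 19 × 1.8, A = 34.2 cm², y = 0.9 cm, Ī = 9.234 cm⁴.
Web plate: 0.8 × 30, A = 24 cm², y = 16.8 cm, Ī = 1 800 cm⁴.
Top plate: 6 × 2, A = 12 cm², y = 32.8 cm, Ī = 4 cm⁴.
Hole (subtracted): ⌀1, A = 0.785398 cm², y = 0.9 cm, Ī = 0.0490874 cm⁴.
Centroid: ȳ = ΣA·y / ΣA = 11.9121 cm.
Transfer each piece to the centroidal x-axis using Ī + A·d² with d = y − 11.9121:
  bottom plate: d = -11.0121 cm → contributes +4156.54 cm⁴
  web plate: d = 4.88791 cm → contributes +2373.4 cm⁴
  top plate: d = 20.8879 cm → contributes +5239.66 cm⁴
  hole: d = -11.0121 cm → contributes −95.2913 cm⁴
Total I = 11674.3 cm⁴.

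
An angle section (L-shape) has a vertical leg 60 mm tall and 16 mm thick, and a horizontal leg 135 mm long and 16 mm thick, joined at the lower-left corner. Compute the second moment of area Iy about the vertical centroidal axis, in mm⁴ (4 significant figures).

Treat the section as a set of non-overlapping primitives; coordinates are from the bounding-box lower-left.
Vertical leg: 16 × 60, A = 960 mm², x = 8 mm, Ī = 20 480 mm⁴.
Horizontal leg (remainder): 119 × 16, A = 1 904 mm², x = 75.5 mm, Ī = 2 246 879 mm⁴.
Centroid: x̄ = ΣA·x / ΣA = 52.8743 mm.
Transfer each piece to the vertical centroidal axis using Ī + A·d² with d = x − 52.8743:
  vertical leg: d = -44.8743 mm → contributes +1 953 635 mm⁴
  horizontal leg (remainder): d = 22.6257 mm → contributes +3 221 579 mm⁴
Total I = 5 175 213 mm⁴.

Iy ≈ 5.175 × 10⁶ mm⁴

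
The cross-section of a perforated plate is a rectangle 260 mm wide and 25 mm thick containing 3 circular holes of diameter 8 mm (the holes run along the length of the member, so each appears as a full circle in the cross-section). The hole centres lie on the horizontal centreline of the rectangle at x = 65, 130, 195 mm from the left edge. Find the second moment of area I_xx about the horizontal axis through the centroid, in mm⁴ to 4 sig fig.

Break the section into simple shapes (no overlaps), measuring from the bottom-left corner of the bounding box.
Plate: 260 × 25, A = 6 500 mm², y = 12.5 mm, Ī = 338 542 mm⁴.
Hole 1 (subtracted): ⌀8, A = 50.2655 mm², y = 12.5 mm, Ī = 201.062 mm⁴.
Hole 2 (subtracted): ⌀8, A = 50.2655 mm², y = 12.5 mm, Ī = 201.062 mm⁴.
Hole 3 (subtracted): ⌀8, A = 50.2655 mm², y = 12.5 mm, Ī = 201.062 mm⁴.
By symmetry the centroid is at mid-height, ȳ = 12.5 mm.
All pieces are centred on the horizontal axis through the centroid, so I = ΣĪ (holes subtracted) = 337 938 mm⁴.

I_xx ≈ 3.379 × 10⁵ mm⁴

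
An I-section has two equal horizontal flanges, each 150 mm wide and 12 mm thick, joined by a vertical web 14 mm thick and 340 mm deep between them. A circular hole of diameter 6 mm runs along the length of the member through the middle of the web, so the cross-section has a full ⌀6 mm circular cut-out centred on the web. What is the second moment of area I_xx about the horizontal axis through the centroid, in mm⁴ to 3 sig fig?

I_xx ≈ 1.57 × 10⁸ mm⁴

Split into non-overlapping primitives; take the origin at the lower-left of the bounding box.
Bottom flange: 150 × 12, A = 1 800 mm², y = 6 mm, Ī = 21 600 mm⁴.
Web: 14 × 340, A = 4 760 mm², y = 182 mm, Ī = 45 854 667 mm⁴.
Top flange: 150 × 12, A = 1 800 mm², y = 358 mm, Ī = 21 600 mm⁴.
Hole (subtracted): ⌀6, A = 28.274 mm², y = 182 mm, Ī = 63.617 mm⁴.
By symmetry the centroid is at mid-height, ȳ = 182 mm.
Transfer each piece to the horizontal axis through the centroid using Ī + A·d² with d = y − 182:
  bottom flange: d = -176 mm → contributes +55 778 400 mm⁴
  web: d = 0 mm → contributes +45 854 667 mm⁴
  top flange: d = 176 mm → contributes +55 778 400 mm⁴
  hole: d = 0 mm → contributes −63.617 mm⁴
Total I = 157 411 403 mm⁴.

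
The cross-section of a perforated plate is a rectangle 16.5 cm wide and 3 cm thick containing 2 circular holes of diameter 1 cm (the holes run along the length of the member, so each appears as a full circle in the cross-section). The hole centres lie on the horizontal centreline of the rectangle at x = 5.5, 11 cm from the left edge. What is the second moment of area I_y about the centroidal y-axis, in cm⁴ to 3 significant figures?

I_y ≈ 1110 cm⁴

Decompose the section into non-overlapping parts with the origin at the bottom-left of its bounding rectangle.
Plate: 16.5 × 3, A = 49.5 cm², x = 8.25 cm, Ī = 1 123 cm⁴.
Hole 1 (subtracted): ⌀1, A = 0.7854 cm², x = 5.5 cm, Ī = 0.049087 cm⁴.
Hole 2 (subtracted): ⌀1, A = 0.7854 cm², x = 11 cm, Ī = 0.049087 cm⁴.
By symmetry the centroid is at mid-width, x̄ = 8.25 cm.
Transfer each piece to the centroidal y-axis using Ī + A·d² with d = x − 8.25:
  plate: d = 0 cm → contributes +1 123 cm⁴
  hole 1: d = -2.75 cm → contributes −5.9887 cm⁴
  hole 2: d = 2.75 cm → contributes −5.9887 cm⁴
Total I = 1111.1 cm⁴.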